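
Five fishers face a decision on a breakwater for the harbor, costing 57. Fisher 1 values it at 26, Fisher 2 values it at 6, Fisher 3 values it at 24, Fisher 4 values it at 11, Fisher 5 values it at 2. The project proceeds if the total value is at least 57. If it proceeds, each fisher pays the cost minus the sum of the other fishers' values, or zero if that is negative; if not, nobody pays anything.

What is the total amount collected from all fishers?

26

Total value 69 ≥ cost 57, so it is built.
Fisher 1: others sum to 43; max(0, 57 - 43) = 14.
Fisher 2: others sum to 63; max(0, 57 - 63) = 0.
Fisher 3: others sum to 45; max(0, 57 - 45) = 12.
Fisher 4: others sum to 58; max(0, 57 - 58) = 0.
Fisher 5: others sum to 67; max(0, 57 - 67) = 0.
Total collected = 14 + 0 + 12 + 0 + 0 = 26.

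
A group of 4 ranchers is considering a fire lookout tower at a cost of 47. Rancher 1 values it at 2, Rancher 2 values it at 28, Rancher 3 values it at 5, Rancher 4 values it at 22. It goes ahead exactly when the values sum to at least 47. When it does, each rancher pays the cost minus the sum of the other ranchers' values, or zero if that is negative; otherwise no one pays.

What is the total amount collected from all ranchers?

Total value 57 ≥ cost 47, so it is built.
Rancher 1: others sum to 55; max(0, 47 - 55) = 0.
Rancher 2: others sum to 29; max(0, 47 - 29) = 18.
Rancher 3: others sum to 52; max(0, 47 - 52) = 0.
Rancher 4: others sum to 35; max(0, 47 - 35) = 12.
Total collected = 0 + 18 + 0 + 12 = 30.

30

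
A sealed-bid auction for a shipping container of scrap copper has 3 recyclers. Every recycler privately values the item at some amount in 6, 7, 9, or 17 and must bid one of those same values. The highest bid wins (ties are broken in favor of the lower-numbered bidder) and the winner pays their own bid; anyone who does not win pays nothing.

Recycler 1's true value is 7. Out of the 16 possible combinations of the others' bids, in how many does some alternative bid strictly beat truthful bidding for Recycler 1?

1

Others bid (6, 6): truth gives 0; bid 6 gives 1 > 0. Violating.
Others bid (6, 7): truth gives 0; no alternative beats it.
Others bid (6, 9): truth gives 0; no alternative beats it.
(Checking all 16 profiles: 1 has a profitable deviation, 15 do not.)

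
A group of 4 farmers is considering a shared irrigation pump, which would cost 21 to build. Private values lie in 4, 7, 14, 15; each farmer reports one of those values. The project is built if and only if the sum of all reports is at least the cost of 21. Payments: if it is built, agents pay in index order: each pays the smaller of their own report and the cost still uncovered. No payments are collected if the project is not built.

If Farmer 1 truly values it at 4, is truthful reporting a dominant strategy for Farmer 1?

Yes

Check each profile of the others' reports and compare truth against every alternative report.
Others report (4, 4, 7): truth gives 0, best alternative gives -3.
Others report (4, 4, 14): truth gives 0, best alternative gives -3.
Others report (4, 4, 15): truth gives 0, best alternative gives -3.
Others report (4, 7, 4): truth gives 0, best alternative gives -3.
Others report (4, 7, 7): truth gives 0, best alternative gives -3.
Others report (4, 7, 14): truth gives 0, best alternative gives -3.
(Remaining 58 profiles checked similarly; truth is weakly best in each.)
In every case the truthful report is at least as good as any alternative, so it is a dominant strategy.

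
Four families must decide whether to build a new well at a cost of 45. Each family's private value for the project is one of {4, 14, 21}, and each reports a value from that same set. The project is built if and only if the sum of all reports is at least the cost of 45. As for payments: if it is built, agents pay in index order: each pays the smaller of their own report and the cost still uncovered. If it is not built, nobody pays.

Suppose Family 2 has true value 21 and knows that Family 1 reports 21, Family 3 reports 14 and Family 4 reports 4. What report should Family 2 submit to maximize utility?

Report 4: project not built, utility 0.
Report 14: project built, pays 14, utility 21 - 14 = 7.
Report 21: project built, pays 21, utility 21 - 21 = 0.
The best choice is 14 with utility 7.

14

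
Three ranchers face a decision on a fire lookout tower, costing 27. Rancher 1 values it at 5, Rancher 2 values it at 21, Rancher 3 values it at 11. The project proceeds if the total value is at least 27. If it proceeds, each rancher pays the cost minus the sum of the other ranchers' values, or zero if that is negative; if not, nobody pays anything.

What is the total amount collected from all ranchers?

12

Total value 37 ≥ cost 27, so it is built.
Rancher 1: others sum to 32; max(0, 27 - 32) = 0.
Rancher 2: others sum to 16; max(0, 27 - 16) = 11.
Rancher 3: others sum to 26; max(0, 27 - 26) = 1.
Total collected = 0 + 11 + 1 = 12.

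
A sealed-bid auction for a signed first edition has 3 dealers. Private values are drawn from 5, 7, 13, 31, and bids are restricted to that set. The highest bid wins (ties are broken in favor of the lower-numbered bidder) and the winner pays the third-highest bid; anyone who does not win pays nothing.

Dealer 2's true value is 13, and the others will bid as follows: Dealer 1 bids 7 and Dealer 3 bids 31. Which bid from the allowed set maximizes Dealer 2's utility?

31

Bid 5: loses, pays 0, utility 0.
Bid 7: loses, pays 0, utility 0.
Bid 13: loses, pays 0, utility 0.
Bid 31: wins, pays 7, utility 13 - 7 = 6.
The best choice is 31 with utility 6.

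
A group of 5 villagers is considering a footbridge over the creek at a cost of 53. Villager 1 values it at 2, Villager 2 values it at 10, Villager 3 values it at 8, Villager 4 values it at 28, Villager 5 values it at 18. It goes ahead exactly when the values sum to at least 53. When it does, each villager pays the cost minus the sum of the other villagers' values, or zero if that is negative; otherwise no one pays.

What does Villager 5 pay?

Total value 66 ≥ cost 53, so the project is built.
The other villagers' values sum to 48.
Cost minus that sum is 53 - 48 = 5.

5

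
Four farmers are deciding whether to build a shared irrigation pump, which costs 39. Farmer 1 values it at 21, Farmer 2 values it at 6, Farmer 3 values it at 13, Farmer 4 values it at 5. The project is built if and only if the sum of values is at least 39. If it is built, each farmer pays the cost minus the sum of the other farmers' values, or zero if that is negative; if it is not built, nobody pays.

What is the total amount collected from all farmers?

22

Total value 45 ≥ cost 39, so it is built.
Farmer 1: others sum to 24; max(0, 39 - 24) = 15.
Farmer 2: others sum to 39; max(0, 39 - 39) = 0.
Farmer 3: others sum to 32; max(0, 39 - 32) = 7.
Farmer 4: others sum to 40; max(0, 39 - 40) = 0.
Total collected = 15 + 0 + 7 + 0 = 22.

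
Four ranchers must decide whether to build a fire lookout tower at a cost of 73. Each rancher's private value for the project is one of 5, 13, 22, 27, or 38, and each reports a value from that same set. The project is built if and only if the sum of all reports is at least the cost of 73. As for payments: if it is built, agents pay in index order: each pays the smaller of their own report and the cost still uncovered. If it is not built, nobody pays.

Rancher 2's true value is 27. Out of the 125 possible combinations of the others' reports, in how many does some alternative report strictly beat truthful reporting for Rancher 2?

90

Others report (5, 13, 38): truth gives 0; report 22 gives 5 > 0. Violating.
Others report (5, 22, 27): truth gives 0; report 22 gives 5 > 0. Violating.
Others report (5, 22, 38): truth gives 0; report 13 gives 14 > 0. Violating.
Others report (5, 27, 22): truth gives 0; report 22 gives 5 > 0. Violating.
Others report (5, 5, 5): truth gives 0; no alternative beats it.
Others report (5, 5, 13): truth gives 0; no alternative beats it.
(Checking all 125 profiles: 90 have a profitable deviation, 35 do not.)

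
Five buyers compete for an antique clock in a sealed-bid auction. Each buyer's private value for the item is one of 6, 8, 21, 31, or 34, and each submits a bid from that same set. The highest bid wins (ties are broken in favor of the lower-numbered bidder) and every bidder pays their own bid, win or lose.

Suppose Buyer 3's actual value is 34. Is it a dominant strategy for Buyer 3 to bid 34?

No

Consider the case where Buyer 1 bids 6, Buyer 2 bids 6, Buyer 4 bids 6 and Buyer 5 bids 6.
Truthful bid 34: wins, pays 34, utility 34 - 34 = 0.
Bid 8 instead: wins, pays 8, utility 34 - 8 = 26.
Since 26 > 0, bidding 8 is strictly better here, so truthful bidding is not dominant.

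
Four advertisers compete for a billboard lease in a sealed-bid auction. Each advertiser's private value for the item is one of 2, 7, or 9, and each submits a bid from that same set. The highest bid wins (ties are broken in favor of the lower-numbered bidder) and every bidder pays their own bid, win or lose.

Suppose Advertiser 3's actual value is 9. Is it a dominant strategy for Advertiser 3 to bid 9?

Consider the case where Advertiser 1 bids 2, Advertiser 2 bids 2 and Advertiser 4 bids 2.
Truthful bid 9: wins, pays 9, utility 9 - 9 = 0.
Bid 7 instead: wins, pays 7, utility 9 - 7 = 2.
Since 2 > 0, bidding 7 is strictly better here, so truthful bidding is not dominant.

No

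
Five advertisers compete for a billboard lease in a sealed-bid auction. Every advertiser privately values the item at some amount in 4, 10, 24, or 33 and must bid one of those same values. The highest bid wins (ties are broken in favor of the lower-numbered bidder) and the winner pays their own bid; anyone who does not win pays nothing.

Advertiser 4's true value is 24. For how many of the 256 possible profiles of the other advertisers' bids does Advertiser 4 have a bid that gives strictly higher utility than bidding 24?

Others bid (4, 4, 4, 4): truth gives 0; bid 10 gives 14 > 0. Violating.
Others bid (4, 4, 4, 10): truth gives 0; bid 10 gives 14 > 0. Violating.
Others bid (4, 4, 4, 24): truth gives 0; no alternative beats it.
Others bid (4, 4, 4, 33): truth gives 0; no alternative beats it.
(Checking all 256 profiles: 2 have a profitable deviation, 254 do not.)

2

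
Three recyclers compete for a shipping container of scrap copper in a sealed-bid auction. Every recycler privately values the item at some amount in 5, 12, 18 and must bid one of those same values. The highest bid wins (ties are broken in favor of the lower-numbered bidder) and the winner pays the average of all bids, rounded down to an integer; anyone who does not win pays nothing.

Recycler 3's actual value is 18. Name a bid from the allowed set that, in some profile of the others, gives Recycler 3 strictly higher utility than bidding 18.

Suppose Recycler 1 bids 5 and Recycler 2 bids 5.
Bid 18: wins, pays 9, utility 18 - 9 = 9.
Bid 12: wins, pays 7, utility 18 - 7 = 11.
So bidding 12 beats truth here (11 > 9).

12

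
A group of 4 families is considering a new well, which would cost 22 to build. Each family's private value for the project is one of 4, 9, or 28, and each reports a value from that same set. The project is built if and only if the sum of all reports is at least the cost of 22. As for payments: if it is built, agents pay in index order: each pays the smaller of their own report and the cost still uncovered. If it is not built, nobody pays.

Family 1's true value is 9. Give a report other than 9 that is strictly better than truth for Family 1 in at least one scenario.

Suppose Family 2 reports 4, Family 3 reports 4 and Family 4 reports 28.
Report 9: project built, pays 9, utility 9 - 9 = 0.
Report 4: project built, pays 4, utility 9 - 4 = 5.
So reporting 4 beats truth here (5 > 0).

4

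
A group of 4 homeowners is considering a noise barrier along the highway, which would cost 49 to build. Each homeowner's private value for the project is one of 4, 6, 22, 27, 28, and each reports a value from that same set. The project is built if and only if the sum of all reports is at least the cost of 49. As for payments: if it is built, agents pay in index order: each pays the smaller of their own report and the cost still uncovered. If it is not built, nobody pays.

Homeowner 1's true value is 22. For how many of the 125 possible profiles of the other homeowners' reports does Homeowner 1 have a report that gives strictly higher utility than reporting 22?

Others report (4, 22, 22): truth gives 0; report 4 gives 18 > 0. Violating.
Others report (4, 22, 27): truth gives 0; report 4 gives 18 > 0. Violating.
Others report (4, 22, 28): truth gives 0; report 4 gives 18 > 0. Violating.
Others report (4, 27, 22): truth gives 0; report 4 gives 18 > 0. Violating.
Others report (4, 4, 4): truth gives 0; no alternative beats it.
Others report (4, 4, 6): truth gives 0; no alternative beats it.
(Checking all 125 profiles: 81 have a profitable deviation, 44 do not.)

81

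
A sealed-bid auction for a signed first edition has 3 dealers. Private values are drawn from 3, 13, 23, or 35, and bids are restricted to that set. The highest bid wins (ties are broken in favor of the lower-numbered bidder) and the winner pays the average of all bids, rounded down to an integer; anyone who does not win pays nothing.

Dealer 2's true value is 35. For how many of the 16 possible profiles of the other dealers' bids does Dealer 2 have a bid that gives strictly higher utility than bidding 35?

6

Others bid (3, 3): truth gives 22; bid 13 gives 29 > 22. Violating.
Others bid (3, 13): truth gives 18; bid 13 gives 26 > 18. Violating.
Others bid (3, 23): truth gives 15; bid 23 gives 19 > 15. Violating.
Others bid (13, 3): truth gives 18; bid 23 gives 22 > 18. Violating.
Others bid (3, 35): truth gives 11; no alternative beats it.
Others bid (13, 35): truth gives 8; no alternative beats it.
(Checking all 16 profiles: 6 have a profitable deviation, 10 do not.)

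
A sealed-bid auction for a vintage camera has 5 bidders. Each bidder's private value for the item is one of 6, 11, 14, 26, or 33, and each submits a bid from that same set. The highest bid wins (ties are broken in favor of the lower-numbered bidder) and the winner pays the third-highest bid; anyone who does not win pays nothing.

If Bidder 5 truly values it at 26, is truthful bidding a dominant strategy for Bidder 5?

Consider the case where Bidder 1 bids 6, Bidder 2 bids 6, Bidder 3 bids 6 and Bidder 4 bids 26.
Truthful bid 26: loses, pays 0, utility 0.
Bid 33 instead: wins, pays 6, utility 26 - 6 = 20.
Since 20 > 0, bidding 33 is strictly better here, so truthful bidding is not dominant.

No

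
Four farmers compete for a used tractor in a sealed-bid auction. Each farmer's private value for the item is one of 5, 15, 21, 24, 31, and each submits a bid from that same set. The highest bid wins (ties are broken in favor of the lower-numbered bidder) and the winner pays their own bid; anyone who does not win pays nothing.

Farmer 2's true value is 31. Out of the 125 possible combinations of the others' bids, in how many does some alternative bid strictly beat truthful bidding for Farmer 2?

Others bid (5, 5, 5): truth gives 0; bid 15 gives 16 > 0. Violating.
Others bid (5, 5, 15): truth gives 0; bid 15 gives 16 > 0. Violating.
Others bid (5, 5, 21): truth gives 0; bid 21 gives 10 > 0. Violating.
Others bid (5, 5, 24): truth gives 0; bid 24 gives 7 > 0. Violating.
Others bid (5, 5, 31): truth gives 0; no alternative beats it.
Others bid (5, 15, 31): truth gives 0; no alternative beats it.
(Checking all 125 profiles: 48 have a profitable deviation, 77 do not.)

48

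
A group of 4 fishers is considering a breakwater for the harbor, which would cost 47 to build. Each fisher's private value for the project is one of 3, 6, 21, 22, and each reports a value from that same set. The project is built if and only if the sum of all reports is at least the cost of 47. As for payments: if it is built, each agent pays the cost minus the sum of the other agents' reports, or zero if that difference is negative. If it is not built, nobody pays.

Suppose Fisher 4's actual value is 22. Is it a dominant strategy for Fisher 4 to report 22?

Check each profile of the others' reports and compare truth against every alternative report.
Others report (3, 22, 22): truth gives 22, best alternative gives 22.
Others report (6, 21, 21): truth gives 22, best alternative gives 22.
Others report (6, 21, 22): truth gives 22, best alternative gives 22.
Others report (6, 22, 21): truth gives 22, best alternative gives 22.
Others report (6, 22, 22): truth gives 22, best alternative gives 22.
Others report (21, 6, 21): truth gives 22, best alternative gives 22.
(Remaining 58 profiles checked similarly; truth is weakly best in each.)
In every case the truthful report is at least as good as any alternative, so it is a dominant strategy.

Yes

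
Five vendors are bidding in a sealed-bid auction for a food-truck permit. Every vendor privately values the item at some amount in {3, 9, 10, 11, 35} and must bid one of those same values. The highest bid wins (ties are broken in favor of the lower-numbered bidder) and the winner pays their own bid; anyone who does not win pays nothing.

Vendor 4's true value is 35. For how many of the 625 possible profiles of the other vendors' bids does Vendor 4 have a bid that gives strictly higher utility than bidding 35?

Others bid (3, 3, 3, 3): truth gives 0; bid 9 gives 26 > 0. Violating.
Others bid (3, 3, 3, 9): truth gives 0; bid 9 gives 26 > 0. Violating.
Others bid (3, 3, 3, 10): truth gives 0; bid 10 gives 25 > 0. Violating.
Others bid (3, 3, 3, 11): truth gives 0; bid 11 gives 24 > 0. Violating.
Others bid (3, 3, 3, 35): truth gives 0; no alternative beats it.
Others bid (3, 3, 9, 35): truth gives 0; no alternative beats it.
(Checking all 625 profiles: 108 have a profitable deviation, 517 do not.)

108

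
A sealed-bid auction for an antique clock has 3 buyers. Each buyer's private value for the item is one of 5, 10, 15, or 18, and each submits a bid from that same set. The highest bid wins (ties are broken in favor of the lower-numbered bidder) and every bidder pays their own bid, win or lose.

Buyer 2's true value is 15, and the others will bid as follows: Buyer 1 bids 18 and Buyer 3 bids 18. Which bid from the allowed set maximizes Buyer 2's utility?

5

Bid 5: loses but pays 5, utility -5.
Bid 10: loses but pays 10, utility -10.
Bid 15: loses but pays 15, utility -15.
Bid 18: loses but pays 18, utility -18.
The best choice is 5 with utility -5.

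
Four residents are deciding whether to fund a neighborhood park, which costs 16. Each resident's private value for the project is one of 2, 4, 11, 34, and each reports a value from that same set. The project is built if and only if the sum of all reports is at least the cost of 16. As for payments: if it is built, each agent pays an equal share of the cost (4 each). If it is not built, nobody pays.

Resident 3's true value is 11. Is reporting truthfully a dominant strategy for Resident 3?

Check each profile of the others' reports and compare truth against every alternative report.
Others report (2, 2, 2): truth gives 7, best alternative gives 7.
Others report (2, 2, 4): truth gives 7, best alternative gives 7.
Others report (2, 2, 11): truth gives 7, best alternative gives 7.
Others report (2, 2, 34): truth gives 7, best alternative gives 7.
Others report (2, 4, 2): truth gives 7, best alternative gives 7.
Others report (2, 4, 4): truth gives 7, best alternative gives 7.
(Remaining 58 profiles checked similarly; truth is weakly best in each.)
In every case the truthful report is at least as good as any alternative, so it is a dominant strategy.

Yes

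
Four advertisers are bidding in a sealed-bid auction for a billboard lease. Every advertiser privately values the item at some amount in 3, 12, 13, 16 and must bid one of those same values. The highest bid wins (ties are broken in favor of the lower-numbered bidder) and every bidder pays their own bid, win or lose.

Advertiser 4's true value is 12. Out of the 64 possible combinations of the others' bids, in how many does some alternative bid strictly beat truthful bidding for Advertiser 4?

Others bid (3, 3, 12): truth gives -12; bid 13 gives -1 > -12. Violating.
Others bid (3, 3, 13): truth gives -12; bid 3 gives -3 > -12. Violating.
Others bid (3, 3, 16): truth gives -12; bid 3 gives -3 > -12. Violating.
Others bid (3, 12, 3): truth gives -12; bid 13 gives -1 > -12. Violating.
Others bid (3, 3, 3): truth gives 0; no alternative beats it.
(Checking all 64 profiles: 63 have a profitable deviation, 1 does not.)

63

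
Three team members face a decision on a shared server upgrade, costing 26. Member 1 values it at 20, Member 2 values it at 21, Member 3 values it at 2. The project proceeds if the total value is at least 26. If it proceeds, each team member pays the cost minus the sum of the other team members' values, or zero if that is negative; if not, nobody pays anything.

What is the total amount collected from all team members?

Total value 43 ≥ cost 26, so it is built.
Member 1: others sum to 23; max(0, 26 - 23) = 3.
Member 2: others sum to 22; max(0, 26 - 22) = 4.
Member 3: others sum to 41; max(0, 26 - 41) = 0.
Total collected = 3 + 4 + 0 = 7.

7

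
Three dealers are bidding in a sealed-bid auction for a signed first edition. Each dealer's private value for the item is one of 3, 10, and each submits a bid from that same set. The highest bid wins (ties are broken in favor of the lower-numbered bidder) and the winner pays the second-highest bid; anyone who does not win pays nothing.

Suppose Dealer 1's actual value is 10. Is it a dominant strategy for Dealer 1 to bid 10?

Yes

Check each profile of the others' bids and compare truth against every alternative bid.
Others bid (3, 3): truth gives 7, best alternative gives 7.
Others bid (3, 10): truth gives 0, best alternative gives 0.
Others bid (10, 3): truth gives 0, best alternative gives 0.
Others bid (10, 10): truth gives 0, best alternative gives 0.
In every case the truthful bid is at least as good as any alternative, so it is a dominant strategy.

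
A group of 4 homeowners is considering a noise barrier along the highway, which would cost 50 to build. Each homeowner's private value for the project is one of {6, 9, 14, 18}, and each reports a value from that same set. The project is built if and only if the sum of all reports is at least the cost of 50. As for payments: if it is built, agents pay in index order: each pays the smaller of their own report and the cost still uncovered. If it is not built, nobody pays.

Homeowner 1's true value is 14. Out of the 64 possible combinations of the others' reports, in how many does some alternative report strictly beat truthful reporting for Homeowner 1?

Others report (6, 18, 18): truth gives 0; report 9 gives 5 > 0. Violating.
Others report (9, 14, 18): truth gives 0; report 9 gives 5 > 0. Violating.
Others report (9, 18, 14): truth gives 0; report 9 gives 5 > 0. Violating.
Others report (9, 18, 18): truth gives 0; report 6 gives 8 > 0. Violating.
Others report (6, 6, 6): truth gives 0; no alternative beats it.
Others report (6, 6, 9): truth gives 0; no alternative beats it.
(Checking all 64 profiles: 20 have a profitable deviation, 44 do not.)

20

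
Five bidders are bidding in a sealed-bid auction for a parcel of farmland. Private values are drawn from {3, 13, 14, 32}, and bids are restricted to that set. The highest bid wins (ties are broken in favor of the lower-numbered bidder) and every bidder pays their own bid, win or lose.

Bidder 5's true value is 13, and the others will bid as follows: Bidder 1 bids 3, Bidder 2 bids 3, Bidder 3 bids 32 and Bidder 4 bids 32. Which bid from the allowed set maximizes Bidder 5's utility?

3

Bid 3: loses but pays 3, utility -3.
Bid 13: loses but pays 13, utility -13.
Bid 14: loses but pays 14, utility -14.
Bid 32: loses but pays 32, utility -32.
The best choice is 3 with utility -3.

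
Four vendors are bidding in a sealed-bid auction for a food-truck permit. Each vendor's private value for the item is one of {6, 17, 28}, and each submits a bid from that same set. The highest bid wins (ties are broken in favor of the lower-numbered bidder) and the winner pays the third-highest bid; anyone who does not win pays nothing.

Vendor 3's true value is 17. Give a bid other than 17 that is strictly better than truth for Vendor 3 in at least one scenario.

Suppose Vendor 1 bids 6, Vendor 2 bids 6 and Vendor 4 bids 28.
Bid 17: loses, pays 0, utility 0.
Bid 28: wins, pays 6, utility 17 - 6 = 11.
So bidding 28 beats truth here (11 > 0).

28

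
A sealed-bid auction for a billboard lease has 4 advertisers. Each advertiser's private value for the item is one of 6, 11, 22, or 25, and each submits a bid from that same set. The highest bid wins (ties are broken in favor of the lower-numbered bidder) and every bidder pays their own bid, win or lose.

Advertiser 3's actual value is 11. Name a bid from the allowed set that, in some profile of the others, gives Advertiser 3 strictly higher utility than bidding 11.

Suppose Advertiser 1 bids 6, Advertiser 2 bids 6 and Advertiser 4 bids 22.
Bid 11: loses but pays 11, utility -11.
Bid 6: loses but pays 6, utility -6.
So bidding 6 beats truth here (-6 > -11).

6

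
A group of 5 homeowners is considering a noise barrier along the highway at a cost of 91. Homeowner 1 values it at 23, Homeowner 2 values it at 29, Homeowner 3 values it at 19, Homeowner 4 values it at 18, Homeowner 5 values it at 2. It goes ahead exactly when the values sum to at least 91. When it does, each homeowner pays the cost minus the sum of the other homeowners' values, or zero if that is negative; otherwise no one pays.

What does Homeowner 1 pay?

Total value 91 ≥ cost 91, so the project is built.
The other homeowners' values sum to 68.
Cost minus that sum is 91 - 68 = 23.

23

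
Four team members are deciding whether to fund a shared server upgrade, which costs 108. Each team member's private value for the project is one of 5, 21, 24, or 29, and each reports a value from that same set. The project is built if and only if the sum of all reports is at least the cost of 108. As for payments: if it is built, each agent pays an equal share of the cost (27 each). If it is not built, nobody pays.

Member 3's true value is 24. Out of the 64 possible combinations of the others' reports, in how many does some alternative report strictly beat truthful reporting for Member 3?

Others report (29, 29, 29): truth gives -3; report 5 gives 0 > -3. Violating.
Others report (5, 5, 5): truth gives 0; no alternative beats it.
Others report (5, 5, 21): truth gives 0; no alternative beats it.
(Checking all 64 profiles: 1 has a profitable deviation, 63 do not.)

1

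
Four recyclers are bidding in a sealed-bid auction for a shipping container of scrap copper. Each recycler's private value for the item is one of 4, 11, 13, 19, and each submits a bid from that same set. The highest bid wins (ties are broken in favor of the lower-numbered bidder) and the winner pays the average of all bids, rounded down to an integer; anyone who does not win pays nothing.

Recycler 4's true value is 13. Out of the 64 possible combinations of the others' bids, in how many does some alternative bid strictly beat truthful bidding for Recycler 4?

13

Others bid (4, 4, 4): truth gives 7; bid 11 gives 8 > 7. Violating.
Others bid (4, 4, 13): truth gives 0; bid 19 gives 3 > 0. Violating.
Others bid (4, 11, 13): truth gives 0; bid 19 gives 2 > 0. Violating.
Others bid (4, 13, 4): truth gives 0; bid 19 gives 3 > 0. Violating.
Others bid (4, 4, 11): truth gives 5; no alternative beats it.
Others bid (4, 4, 19): truth gives 0; no alternative beats it.
(Checking all 64 profiles: 13 have a profitable deviation, 51 do not.)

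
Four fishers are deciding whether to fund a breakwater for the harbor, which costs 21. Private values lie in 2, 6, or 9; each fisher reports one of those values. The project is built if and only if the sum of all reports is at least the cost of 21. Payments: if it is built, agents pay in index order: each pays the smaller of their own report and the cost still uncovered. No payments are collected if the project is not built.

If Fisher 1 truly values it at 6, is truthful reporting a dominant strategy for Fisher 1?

No

Consider the case where Fisher 2 reports 2, Fisher 3 reports 9 and Fisher 4 reports 9.
Truthful report 6: project built, pays 6, utility 6 - 6 = 0.
Report 2 instead: project built, pays 2, utility 6 - 2 = 4.
Since 4 > 0, reporting 2 is strictly better here, so truthful reporting is not dominant.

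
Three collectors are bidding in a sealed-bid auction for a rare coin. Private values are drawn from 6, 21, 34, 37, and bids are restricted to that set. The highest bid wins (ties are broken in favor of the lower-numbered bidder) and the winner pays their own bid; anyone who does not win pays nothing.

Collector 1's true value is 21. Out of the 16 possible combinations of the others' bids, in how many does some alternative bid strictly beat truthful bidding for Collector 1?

Others bid (6, 6): truth gives 0; bid 6 gives 15 > 0. Violating.
Others bid (6, 21): truth gives 0; no alternative beats it.
Others bid (6, 34): truth gives 0; no alternative beats it.
(Checking all 16 profiles: 1 has a profitable deviation, 15 do not.)

1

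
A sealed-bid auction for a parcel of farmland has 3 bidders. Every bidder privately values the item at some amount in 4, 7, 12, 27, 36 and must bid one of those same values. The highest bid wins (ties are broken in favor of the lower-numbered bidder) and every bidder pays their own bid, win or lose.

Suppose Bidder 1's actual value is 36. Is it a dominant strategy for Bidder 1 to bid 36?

Consider the case where Bidder 2 bids 4 and Bidder 3 bids 4.
Truthful bid 36: wins, pays 36, utility 36 - 36 = 0.
Bid 4 instead: wins, pays 4, utility 36 - 4 = 32.
Since 32 > 0, bidding 4 is strictly better here, so truthful bidding is not dominant.

No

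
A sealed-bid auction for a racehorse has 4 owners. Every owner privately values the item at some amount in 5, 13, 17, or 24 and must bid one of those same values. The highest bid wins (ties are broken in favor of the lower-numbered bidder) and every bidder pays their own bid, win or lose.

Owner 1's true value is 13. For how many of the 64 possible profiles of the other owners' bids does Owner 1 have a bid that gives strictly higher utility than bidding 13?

57

Others bid (5, 5, 5): truth gives 0; bid 5 gives 8 > 0. Violating.
Others bid (5, 5, 17): truth gives -13; bid 17 gives -4 > -13. Violating.
Others bid (5, 5, 24): truth gives -13; bid 5 gives -5 > -13. Violating.
Others bid (5, 13, 17): truth gives -13; bid 17 gives -4 > -13. Violating.
Others bid (5, 5, 13): truth gives 0; no alternative beats it.
Others bid (5, 13, 5): truth gives 0; no alternative beats it.
(Checking all 64 profiles: 57 have a profitable deviation, 7 do not.)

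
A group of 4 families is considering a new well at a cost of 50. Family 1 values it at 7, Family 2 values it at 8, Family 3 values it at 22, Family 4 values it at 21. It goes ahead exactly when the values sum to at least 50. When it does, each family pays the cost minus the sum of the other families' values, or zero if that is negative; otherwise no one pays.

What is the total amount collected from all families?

27

Total value 58 ≥ cost 50, so it is built.
Family 1: others sum to 51; max(0, 50 - 51) = 0.
Family 2: others sum to 50; max(0, 50 - 50) = 0.
Family 3: others sum to 36; max(0, 50 - 36) = 14.
Family 4: others sum to 37; max(0, 50 - 37) = 13.
Total collected = 0 + 0 + 14 + 13 = 27.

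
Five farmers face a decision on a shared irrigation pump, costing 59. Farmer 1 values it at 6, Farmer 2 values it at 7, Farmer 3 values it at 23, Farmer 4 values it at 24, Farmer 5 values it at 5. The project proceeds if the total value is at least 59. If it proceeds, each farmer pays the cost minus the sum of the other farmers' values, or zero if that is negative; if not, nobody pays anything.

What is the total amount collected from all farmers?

36

Total value 65 ≥ cost 59, so it is built.
Farmer 1: others sum to 59; max(0, 59 - 59) = 0.
Farmer 2: others sum to 58; max(0, 59 - 58) = 1.
Farmer 3: others sum to 42; max(0, 59 - 42) = 17.
Farmer 4: others sum to 41; max(0, 59 - 41) = 18.
Farmer 5: others sum to 60; max(0, 59 - 60) = 0.
Total collected = 0 + 1 + 17 + 18 + 0 = 36.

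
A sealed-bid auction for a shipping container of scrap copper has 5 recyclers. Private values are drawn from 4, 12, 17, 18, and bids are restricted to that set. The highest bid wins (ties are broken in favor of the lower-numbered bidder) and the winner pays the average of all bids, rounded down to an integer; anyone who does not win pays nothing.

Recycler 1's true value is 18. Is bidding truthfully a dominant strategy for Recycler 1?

Consider the case where Recycler 2 bids 4, Recycler 3 bids 4, Recycler 4 bids 4 and Recycler 5 bids 4.
Truthful bid 18: wins, pays 6, utility 18 - 6 = 12.
Bid 4 instead: wins, pays 4, utility 18 - 4 = 14.
Since 14 > 12, bidding 4 is strictly better here, so truthful bidding is not dominant.

No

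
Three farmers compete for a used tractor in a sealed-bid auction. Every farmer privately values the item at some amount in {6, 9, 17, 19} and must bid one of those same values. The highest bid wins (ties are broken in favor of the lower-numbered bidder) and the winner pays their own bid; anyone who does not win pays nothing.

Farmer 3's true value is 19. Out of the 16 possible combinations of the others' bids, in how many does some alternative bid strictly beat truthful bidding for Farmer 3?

4

Others bid (6, 6): truth gives 0; bid 9 gives 10 > 0. Violating.
Others bid (6, 9): truth gives 0; bid 17 gives 2 > 0. Violating.
Others bid (9, 6): truth gives 0; bid 17 gives 2 > 0. Violating.
Others bid (9, 9): truth gives 0; bid 17 gives 2 > 0. Violating.
Others bid (6, 17): truth gives 0; no alternative beats it.
Others bid (6, 19): truth gives 0; no alternative beats it.
(Checking all 16 profiles: 4 have a profitable deviation, 12 do not.)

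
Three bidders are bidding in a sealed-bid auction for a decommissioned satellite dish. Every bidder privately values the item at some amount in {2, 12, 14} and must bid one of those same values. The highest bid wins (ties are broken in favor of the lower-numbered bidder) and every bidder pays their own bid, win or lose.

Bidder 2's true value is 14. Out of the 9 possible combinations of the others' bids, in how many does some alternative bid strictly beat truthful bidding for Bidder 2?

Others bid (2, 2): truth gives 0; bid 12 gives 2 > 0. Violating.
Others bid (2, 12): truth gives 0; bid 12 gives 2 > 0. Violating.
Others bid (14, 2): truth gives -14; bid 2 gives -2 > -14. Violating.
Others bid (14, 12): truth gives -14; bid 2 gives -2 > -14. Violating.
Others bid (2, 14): truth gives 0; no alternative beats it.
Others bid (12, 2): truth gives 0; no alternative beats it.
(Checking all 9 profiles: 5 have a profitable deviation, 4 do not.)

5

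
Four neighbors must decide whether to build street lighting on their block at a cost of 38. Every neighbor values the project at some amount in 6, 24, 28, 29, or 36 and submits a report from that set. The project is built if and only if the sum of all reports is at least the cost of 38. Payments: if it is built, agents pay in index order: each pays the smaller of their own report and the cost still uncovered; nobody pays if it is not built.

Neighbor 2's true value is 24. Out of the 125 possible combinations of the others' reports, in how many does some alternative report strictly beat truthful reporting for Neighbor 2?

Others report (6, 6, 24): truth gives 0; report 6 gives 18 > 0. Violating.
Others report (6, 6, 28): truth gives 0; report 6 gives 18 > 0. Violating.
Others report (6, 6, 29): truth gives 0; report 6 gives 18 > 0. Violating.
Others report (6, 6, 36): truth gives 0; report 6 gives 18 > 0. Violating.
Others report (6, 6, 6): truth gives 0; no alternative beats it.
Others report (36, 6, 6): truth gives 22; no alternative beats it.
(Checking all 125 profiles: 99 have a profitable deviation, 26 do not.)

99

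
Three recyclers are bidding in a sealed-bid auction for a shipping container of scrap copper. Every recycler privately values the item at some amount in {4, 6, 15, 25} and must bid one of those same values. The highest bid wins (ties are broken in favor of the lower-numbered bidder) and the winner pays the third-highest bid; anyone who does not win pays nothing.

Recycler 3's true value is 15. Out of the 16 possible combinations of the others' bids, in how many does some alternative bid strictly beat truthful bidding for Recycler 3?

4

Others bid (4, 15): truth gives 0; bid 25 gives 11 > 0. Violating.
Others bid (6, 15): truth gives 0; bid 25 gives 9 > 0. Violating.
Others bid (15, 4): truth gives 0; bid 25 gives 11 > 0. Violating.
Others bid (15, 6): truth gives 0; bid 25 gives 9 > 0. Violating.
Others bid (4, 4): truth gives 11; no alternative beats it.
Others bid (4, 6): truth gives 11; no alternative beats it.
(Checking all 16 profiles: 4 have a profitable deviation, 12 do not.)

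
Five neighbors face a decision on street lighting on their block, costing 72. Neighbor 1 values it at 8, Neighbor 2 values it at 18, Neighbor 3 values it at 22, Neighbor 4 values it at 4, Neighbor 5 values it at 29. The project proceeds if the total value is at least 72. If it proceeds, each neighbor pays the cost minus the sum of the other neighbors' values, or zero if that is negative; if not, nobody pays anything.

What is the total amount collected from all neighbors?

42

Total value 81 ≥ cost 72, so it is built.
Neighbor 1: others sum to 73; max(0, 72 - 73) = 0.
Neighbor 2: others sum to 63; max(0, 72 - 63) = 9.
Neighbor 3: others sum to 59; max(0, 72 - 59) = 13.
Neighbor 4: others sum to 77; max(0, 72 - 77) = 0.
Neighbor 5: others sum to 52; max(0, 72 - 52) = 20.
Total collected = 0 + 9 + 13 + 0 + 20 = 42.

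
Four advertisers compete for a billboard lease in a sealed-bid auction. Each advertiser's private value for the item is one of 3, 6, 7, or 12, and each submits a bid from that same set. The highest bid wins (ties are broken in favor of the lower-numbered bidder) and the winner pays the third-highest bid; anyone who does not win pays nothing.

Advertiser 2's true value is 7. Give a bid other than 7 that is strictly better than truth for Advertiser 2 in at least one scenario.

Suppose Advertiser 1 bids 3, Advertiser 3 bids 3 and Advertiser 4 bids 12.
Bid 7: loses, pays 0, utility 0.
Bid 12: wins, pays 3, utility 7 - 3 = 4.
So bidding 12 beats truth here (4 > 0).

12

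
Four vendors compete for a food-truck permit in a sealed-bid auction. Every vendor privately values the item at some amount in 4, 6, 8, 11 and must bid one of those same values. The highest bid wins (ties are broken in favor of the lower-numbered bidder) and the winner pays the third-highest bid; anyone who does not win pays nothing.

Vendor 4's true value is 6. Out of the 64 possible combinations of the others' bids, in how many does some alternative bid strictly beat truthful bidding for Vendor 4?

6

Others bid (4, 4, 6): truth gives 0; bid 8 gives 2 > 0. Violating.
Others bid (4, 4, 8): truth gives 0; bid 11 gives 2 > 0. Violating.
Others bid (4, 6, 4): truth gives 0; bid 8 gives 2 > 0. Violating.
Others bid (4, 8, 4): truth gives 0; bid 11 gives 2 > 0. Violating.
Others bid (4, 4, 4): truth gives 2; no alternative beats it.
Others bid (4, 4, 11): truth gives 0; no alternative beats it.
(Checking all 64 profiles: 6 have a profitable deviation, 58 do not.)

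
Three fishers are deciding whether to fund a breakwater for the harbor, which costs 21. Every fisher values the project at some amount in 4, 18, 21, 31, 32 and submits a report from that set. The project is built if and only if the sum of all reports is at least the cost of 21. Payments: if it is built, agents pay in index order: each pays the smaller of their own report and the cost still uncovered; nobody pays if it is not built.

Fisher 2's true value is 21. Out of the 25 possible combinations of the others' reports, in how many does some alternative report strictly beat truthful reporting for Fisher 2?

Others report (4, 18): truth gives 4; report 4 gives 17 > 4. Violating.
Others report (4, 21): truth gives 4; report 4 gives 17 > 4. Violating.
Others report (4, 31): truth gives 4; report 4 gives 17 > 4. Violating.
Others report (4, 32): truth gives 4; report 4 gives 17 > 4. Violating.
Others report (4, 4): truth gives 4; no alternative beats it.
Others report (18, 4): truth gives 18; no alternative beats it.
(Checking all 25 profiles: 4 have a profitable deviation, 21 do not.)

4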